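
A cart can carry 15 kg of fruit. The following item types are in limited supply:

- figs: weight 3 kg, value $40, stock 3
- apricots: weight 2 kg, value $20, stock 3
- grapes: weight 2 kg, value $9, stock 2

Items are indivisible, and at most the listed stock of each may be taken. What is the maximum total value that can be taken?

Best selections within weight 15 and stock limits:
- 3×figs + 3×apricots: weight 15, value 180
- 3×figs + 2×apricots + 1×grapes: weight 15, value 169
- 3×figs + 2×apricots: weight 13, value 160
- 3×figs + 1×apricots + 2×grapes: weight 15, value 158
Best: $180.

$180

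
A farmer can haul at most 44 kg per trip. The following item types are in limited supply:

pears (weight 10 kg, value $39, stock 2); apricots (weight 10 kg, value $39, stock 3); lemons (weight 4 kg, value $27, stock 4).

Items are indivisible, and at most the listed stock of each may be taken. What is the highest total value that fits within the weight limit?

Best selections within weight 44 and stock limits:
- 3×apricots + 3×lemons: weight 42, value 198
- 1×pears + 2×apricots + 3×lemons: weight 42, value 198
Best: $198.

$198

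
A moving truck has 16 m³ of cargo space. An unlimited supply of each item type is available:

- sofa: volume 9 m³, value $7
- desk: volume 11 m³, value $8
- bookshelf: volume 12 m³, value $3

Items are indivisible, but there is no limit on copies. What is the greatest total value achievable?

$8

Best value-per-unit is sofa at 7/9; filling with it alone gives 1×7 = 7.
Optimal mix: 1×desk → volume 11, value 8.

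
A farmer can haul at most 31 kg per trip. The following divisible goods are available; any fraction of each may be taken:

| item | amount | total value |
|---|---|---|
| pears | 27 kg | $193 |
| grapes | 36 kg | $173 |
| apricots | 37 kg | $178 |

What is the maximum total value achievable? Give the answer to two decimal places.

Take in order of value per unit:
- pears (193/27 per unit): all 27 → value 193, running total 193.00
- apricots (178/37 per unit): 4 of 37 → value 4×178/37 = 19.2432, running total 212.24
Total 212.24.

212.24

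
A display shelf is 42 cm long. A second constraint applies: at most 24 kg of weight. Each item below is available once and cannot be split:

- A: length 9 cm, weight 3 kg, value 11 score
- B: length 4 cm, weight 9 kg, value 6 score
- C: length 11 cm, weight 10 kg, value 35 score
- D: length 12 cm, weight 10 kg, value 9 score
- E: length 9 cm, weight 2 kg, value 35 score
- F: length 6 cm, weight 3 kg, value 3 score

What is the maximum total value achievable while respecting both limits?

87 score

Feasible sets respecting both limits:
- A+B+C+E: length 33, weight 24, value 87
- A+C+E+F: length 35, weight 18, value 84
- A+C+E: length 29, weight 15, value 81
- C+D+E: length 32, weight 22, value 79
Best: 87 score.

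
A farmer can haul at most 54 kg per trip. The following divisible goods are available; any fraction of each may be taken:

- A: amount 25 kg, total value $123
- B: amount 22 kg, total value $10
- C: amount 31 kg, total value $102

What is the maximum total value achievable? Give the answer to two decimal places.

Take in order of value per unit:
- A (123/25 per unit): all 25 → value 123, running total 123.00
- C (102/31 per unit): 29 of 31 → value 29×102/31 = 95.4194, running total 218.42
Total 218.42.

218.42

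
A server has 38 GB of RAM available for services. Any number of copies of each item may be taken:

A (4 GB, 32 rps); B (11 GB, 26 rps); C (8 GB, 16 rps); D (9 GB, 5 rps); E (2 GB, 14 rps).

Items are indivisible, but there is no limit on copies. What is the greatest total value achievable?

Best value-per-unit is A at 32/4; filling with it alone gives 9×32 = 288.
Optimal mix: 9×A + 1×E → memory 38, value 302.

302 rps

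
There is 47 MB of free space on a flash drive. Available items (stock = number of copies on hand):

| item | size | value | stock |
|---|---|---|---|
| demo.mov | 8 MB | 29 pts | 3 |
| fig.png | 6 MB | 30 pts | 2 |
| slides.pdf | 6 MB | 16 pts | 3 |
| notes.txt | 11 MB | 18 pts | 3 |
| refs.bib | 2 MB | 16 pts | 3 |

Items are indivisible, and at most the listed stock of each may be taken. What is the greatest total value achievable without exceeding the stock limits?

Best selections within size 47 and stock limits:
- 2×demo.mov + 2×fig.png + 2×slides.pdf + 3×refs.bib: size 46, value 198
- 3×demo.mov + 2×fig.png + 3×refs.bib: size 42, value 195
- 3×demo.mov + 2×fig.png + 1×slides.pdf + 2×refs.bib: size 46, value 195
- 1×demo.mov + 2×fig.png + 3×slides.pdf + 3×refs.bib: size 44, value 185
Best: 198 pts.

198 pts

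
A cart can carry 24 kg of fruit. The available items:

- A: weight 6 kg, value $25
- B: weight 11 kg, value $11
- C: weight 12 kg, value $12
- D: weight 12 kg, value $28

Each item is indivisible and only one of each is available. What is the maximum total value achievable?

$53

Check high-value combinations within 24 kg:
- A+D: weight 6+12=18, value 25+28=53
- C+D: weight 12+12=24, value 12+28=40
- B+D: weight 11+12=23, value 11+28=39
- A+C: weight 6+12=18, value 25+12=37
- A+B: weight 6+11=17, value 25+11=36
Best: $53.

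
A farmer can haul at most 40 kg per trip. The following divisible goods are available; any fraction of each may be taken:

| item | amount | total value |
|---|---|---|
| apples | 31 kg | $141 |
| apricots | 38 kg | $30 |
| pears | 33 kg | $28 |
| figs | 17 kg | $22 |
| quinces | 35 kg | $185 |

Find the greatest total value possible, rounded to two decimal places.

Take in order of value per unit:
- quinces (185/35 per unit): all 35 → value 185, running total 185.00
- apples (141/31 per unit): 5 of 31 → value 5×141/31 = 22.7419, running total 207.74
Total 207.74.

207.74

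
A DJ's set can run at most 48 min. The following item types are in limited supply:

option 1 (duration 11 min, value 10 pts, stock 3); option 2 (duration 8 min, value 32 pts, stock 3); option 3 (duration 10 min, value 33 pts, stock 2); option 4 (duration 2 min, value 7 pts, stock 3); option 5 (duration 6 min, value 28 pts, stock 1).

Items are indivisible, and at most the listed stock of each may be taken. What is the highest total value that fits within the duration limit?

Best selections within duration 48 and stock limits:
- 2×option 2 + 2×option 3 + 3×option 4 + 1×option 5: duration 48, value 179
- 3×option 2 + 1×option 3 + 3×option 4 + 1×option 5: duration 46, value 178
- 3×option 2 + 2×option 3 + 2×option 4: duration 48, value 176
Best: 179 pts.

179 pts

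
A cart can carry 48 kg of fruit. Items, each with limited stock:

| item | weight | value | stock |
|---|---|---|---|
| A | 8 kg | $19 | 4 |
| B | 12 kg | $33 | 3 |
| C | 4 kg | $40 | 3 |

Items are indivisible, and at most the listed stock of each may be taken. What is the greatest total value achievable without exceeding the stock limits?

Top feasible selections:
- 3×B + 3×C: weight 48, value 219
- 3×A + 1×B + 3×C: weight 48, value 210
- 1×A + 2×B + 3×C: weight 44, value 205
Best: $219.

$219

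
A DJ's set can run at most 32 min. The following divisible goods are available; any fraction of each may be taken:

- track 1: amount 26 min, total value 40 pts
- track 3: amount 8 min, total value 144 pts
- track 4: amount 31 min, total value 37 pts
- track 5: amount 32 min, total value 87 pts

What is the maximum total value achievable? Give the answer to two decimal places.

Take in order of value per unit:
- track 3 (144/8 per unit): all 8 → value 144, running total 144.00
- track 5 (87/32 per unit): 24 of 32 → value 24×87/32 = 65.2500, running total 209.25
Total 209.25.

209.25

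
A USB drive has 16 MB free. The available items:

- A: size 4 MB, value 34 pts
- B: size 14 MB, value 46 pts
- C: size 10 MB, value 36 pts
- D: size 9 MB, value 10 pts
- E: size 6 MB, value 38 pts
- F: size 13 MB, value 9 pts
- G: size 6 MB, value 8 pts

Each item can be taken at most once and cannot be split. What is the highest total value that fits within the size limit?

Check high-value combinations within 16 MB:
- A+E+G: size 4+6+6=16, value 34+38+8=80
- C+E: size 10+6=16, value 36+38=74
- A+E: size 4+6=10, value 34+38=72
- A+C: size 4+10=14, value 34+36=70
- D+E: size 9+6=15, value 10+38=48
Best: 80 pts.

80 pts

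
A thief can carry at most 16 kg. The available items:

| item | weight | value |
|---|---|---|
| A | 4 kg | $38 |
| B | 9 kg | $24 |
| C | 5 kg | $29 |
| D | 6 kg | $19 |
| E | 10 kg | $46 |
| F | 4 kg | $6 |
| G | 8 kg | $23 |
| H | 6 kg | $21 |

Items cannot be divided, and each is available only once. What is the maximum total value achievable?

This is a 0/1 knapsack; check combinations near the capacity.
- A+C+H: weight 4+5+6=15, value 38+29+21=88
- A+C+D: weight 4+5+6=15, value 38+29+19=86
- A+E: weight 4+10=14, value 38+46=84
- A+D+H: weight 4+6+6=16, value 38+19+21=78
Best: $88.

$88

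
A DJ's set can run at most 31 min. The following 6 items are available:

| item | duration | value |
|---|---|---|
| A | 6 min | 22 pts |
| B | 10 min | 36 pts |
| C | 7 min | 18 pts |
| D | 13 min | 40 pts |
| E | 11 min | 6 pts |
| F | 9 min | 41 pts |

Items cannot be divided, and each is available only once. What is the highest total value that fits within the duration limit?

Check high-value combinations within 31 min:
- A+D+F: duration 6+13+9=28, value 22+40+41=103
- A+B+F: duration 6+10+9=25, value 22+36+41=99
- C+D+F: duration 7+13+9=29, value 18+40+41=99
- A+B+D: duration 6+10+13=29, value 22+36+40=98
- B+C+F: duration 10+7+9=26, value 36+18+41=95
Best: 103 pts.

103 pts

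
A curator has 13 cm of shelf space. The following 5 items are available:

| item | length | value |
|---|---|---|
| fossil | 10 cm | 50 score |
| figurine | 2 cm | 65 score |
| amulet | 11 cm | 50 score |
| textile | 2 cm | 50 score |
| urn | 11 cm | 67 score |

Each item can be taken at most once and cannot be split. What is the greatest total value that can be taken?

Check high-value combinations within 13 cm:
- figurine+urn: length 2+11=13, value 65+67=132
- textile+urn: length 2+11=13, value 50+67=117
- figurine+textile: length 2+2=4, value 65+50=115
- fossil+figurine: length 10+2=12, value 50+65=115
Best: 132 score.

132 score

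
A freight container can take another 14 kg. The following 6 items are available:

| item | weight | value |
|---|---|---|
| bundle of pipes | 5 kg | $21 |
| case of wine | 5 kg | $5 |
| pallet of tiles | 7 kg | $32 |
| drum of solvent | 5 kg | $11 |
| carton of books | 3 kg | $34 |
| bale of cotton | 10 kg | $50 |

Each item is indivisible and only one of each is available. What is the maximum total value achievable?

$84

Check high-value combinations within 14 kg:
- carton of books+bale of cotton: weight 3+10=13, value 34+50=84
- pallet of tiles+carton of books: weight 7+3=10, value 32+34=66
- bundle of pipes+drum of solvent+carton of books: weight 5+5+3=13, value 21+11+34=66
Best: $84.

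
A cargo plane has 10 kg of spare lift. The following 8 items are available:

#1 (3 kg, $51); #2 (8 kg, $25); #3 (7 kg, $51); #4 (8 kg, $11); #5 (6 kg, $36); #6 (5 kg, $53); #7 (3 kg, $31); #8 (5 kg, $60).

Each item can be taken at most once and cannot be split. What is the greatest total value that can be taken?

Check high-value combinations within 10 kg:
- #6+#8: weight 5+5=10, value 53+60=113
- #1+#8: weight 3+5=8, value 51+60=111
- #1+#6: weight 3+5=8, value 51+53=104
Best: $113.

$113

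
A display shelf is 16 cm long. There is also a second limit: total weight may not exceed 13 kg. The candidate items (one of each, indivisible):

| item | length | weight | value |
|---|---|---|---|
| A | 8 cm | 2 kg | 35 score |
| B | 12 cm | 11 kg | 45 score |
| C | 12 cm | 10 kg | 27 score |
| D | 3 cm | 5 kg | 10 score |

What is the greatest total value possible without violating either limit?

45 score

Feasible sets respecting both limits:
- B: length 12, weight 11, value 45
- A+D: length 11, weight 7, value 45
- A: length 8, weight 2, value 35
- C: length 12, weight 10, value 27
Best: 45 score.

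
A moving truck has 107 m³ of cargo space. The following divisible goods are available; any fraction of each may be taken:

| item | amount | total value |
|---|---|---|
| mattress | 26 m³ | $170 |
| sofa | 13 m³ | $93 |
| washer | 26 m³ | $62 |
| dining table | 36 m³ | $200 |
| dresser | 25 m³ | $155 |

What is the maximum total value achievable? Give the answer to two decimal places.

Take in order of value per unit:
- sofa (93/13 per unit): all 13 → value 93, running total 93.00
- mattress (170/26 per unit): all 26 → value 170, running total 263.00
- dresser (155/25 per unit): all 25 → value 155, running total 418.00
- dining table (200/36 per unit): all 36 → value 200, running total 618.00
- washer (62/26 per unit): 7 of 26 → value 7×62/26 = 16.6923, running total 634.69
Total 634.69.

634.69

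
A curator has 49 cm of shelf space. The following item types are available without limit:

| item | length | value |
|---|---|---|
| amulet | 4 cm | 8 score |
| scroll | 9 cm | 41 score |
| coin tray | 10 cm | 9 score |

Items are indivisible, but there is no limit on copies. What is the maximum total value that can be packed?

213 score

Best value-per-unit is scroll at 41/9; filling with it alone gives 5×41 = 205.
Optimal mix: 1×amulet + 5×scroll → length 49, value 213.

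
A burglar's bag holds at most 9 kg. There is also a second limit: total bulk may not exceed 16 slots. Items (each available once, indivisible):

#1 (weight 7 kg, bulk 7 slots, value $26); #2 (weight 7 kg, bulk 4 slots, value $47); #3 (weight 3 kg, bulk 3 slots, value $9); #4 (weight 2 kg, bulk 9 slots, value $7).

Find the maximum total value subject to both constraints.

$54

Feasible sets respecting both limits:
- #2+#4: weight 9, bulk 13, value 54
- #2: weight 7, bulk 4, value 47
- #1+#4: weight 9, bulk 16, value 33
Best: $54.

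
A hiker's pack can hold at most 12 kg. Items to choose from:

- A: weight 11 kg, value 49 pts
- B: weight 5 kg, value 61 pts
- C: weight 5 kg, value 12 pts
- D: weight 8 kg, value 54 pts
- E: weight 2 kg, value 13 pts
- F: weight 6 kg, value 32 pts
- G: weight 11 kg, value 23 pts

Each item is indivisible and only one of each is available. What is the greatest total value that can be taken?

Check high-value combinations within 12 kg:
- B+F: weight 5+6=11, value 61+32=93
- B+C+E: weight 5+5+2=12, value 61+12+13=86
- B+E: weight 5+2=7, value 61+13=74
Best: 93 pts.

93 pts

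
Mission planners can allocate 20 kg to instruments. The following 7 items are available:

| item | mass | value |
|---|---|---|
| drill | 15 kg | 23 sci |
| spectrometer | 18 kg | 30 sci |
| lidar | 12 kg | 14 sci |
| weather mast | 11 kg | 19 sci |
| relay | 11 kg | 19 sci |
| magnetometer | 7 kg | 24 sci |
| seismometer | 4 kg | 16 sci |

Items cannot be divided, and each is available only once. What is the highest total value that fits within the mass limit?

43 sci

Check high-value combinations within 20 kg:
- weather mast+magnetometer: mass 11+7=18, value 19+24=43
- relay+magnetometer: mass 11+7=18, value 19+24=43
- magnetometer+seismometer: mass 7+4=11, value 24+16=40
- drill+seismometer: mass 15+4=19, value 23+16=39
- lidar+magnetometer: mass 12+7=19, value 14+24=38
Best: 43 sci.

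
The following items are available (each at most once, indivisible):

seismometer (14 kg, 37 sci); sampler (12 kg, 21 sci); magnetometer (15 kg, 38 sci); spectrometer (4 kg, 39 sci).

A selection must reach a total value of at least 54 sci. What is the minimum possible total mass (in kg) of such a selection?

16

Subsets with value ≥ 54, sorted by total mass:
- sampler+spectrometer: mass 16, value 60
- seismometer+spectrometer: mass 18, value 76
Minimum mass: 16 kg.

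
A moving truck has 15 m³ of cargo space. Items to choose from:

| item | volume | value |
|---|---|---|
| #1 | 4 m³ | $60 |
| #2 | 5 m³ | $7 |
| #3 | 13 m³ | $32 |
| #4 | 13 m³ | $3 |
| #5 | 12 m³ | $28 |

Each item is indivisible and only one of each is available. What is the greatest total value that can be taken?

$67

Check high-value combinations within 15 m³:
- #1+#2: volume 4+5=9, value 60+7=67
- #1: volume 4, value 60
- #3: volume 13, value 32
Best: $67.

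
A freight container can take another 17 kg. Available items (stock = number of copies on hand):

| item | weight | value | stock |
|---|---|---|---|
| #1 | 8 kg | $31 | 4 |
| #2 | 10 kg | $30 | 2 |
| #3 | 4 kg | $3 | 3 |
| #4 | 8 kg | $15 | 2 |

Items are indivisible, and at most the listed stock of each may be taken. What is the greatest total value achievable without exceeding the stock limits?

Top feasible selections:
- 2×#1: weight 16, value 62
- 1×#1 + 1×#4: weight 16, value 46
- 1×#1 + 2×#3: weight 16, value 37
- 1×#1 + 1×#3: weight 12, value 34
Best: $62.

$62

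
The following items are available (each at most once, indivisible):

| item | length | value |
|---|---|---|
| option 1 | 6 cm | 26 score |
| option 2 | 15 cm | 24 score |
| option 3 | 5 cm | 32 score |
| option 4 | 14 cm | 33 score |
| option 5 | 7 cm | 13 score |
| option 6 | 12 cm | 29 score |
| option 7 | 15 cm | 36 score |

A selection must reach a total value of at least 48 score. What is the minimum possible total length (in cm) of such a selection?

Subsets with value ≥ 48, sorted by total length:
- option 1+option 3: length 11, value 58
- option 3+option 6: length 17, value 61
- option 1+option 3+option 5: length 18, value 71
- option 1+option 6: length 18, value 55
Minimum length: 11 cm.

11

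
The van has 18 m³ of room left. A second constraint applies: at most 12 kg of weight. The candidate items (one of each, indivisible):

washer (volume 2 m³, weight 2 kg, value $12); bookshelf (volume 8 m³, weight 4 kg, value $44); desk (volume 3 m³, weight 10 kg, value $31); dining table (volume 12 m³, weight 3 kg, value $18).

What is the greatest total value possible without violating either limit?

$56

Feasible sets respecting both limits:
- washer+bookshelf: volume 10, weight 6, value 56
- bookshelf: volume 8, weight 4, value 44
- washer+desk: volume 5, weight 12, value 43
- desk: volume 3, weight 10, value 31
Best: $56.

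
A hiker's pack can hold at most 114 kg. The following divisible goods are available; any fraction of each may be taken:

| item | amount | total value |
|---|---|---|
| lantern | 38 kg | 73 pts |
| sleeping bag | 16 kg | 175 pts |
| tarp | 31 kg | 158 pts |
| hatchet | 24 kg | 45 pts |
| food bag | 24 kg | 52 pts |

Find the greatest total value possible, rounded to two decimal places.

Take in order of value per unit:
- sleeping bag (175/16 per unit): all 16 → value 175, running total 175.00
- tarp (158/31 per unit): all 31 → value 158, running total 333.00
- food bag (52/24 per unit): all 24 → value 52, running total 385.00
- lantern (73/38 per unit): all 38 → value 73, running total 458.00
- hatchet (45/24 per unit): 5 of 24 → value 5×45/24 = 9.3750, running total 467.38
Total 467.38.

467.38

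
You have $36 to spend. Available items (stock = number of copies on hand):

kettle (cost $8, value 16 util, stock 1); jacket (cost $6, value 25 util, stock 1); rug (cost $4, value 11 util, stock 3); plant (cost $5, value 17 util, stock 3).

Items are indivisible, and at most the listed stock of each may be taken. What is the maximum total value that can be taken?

Best selections within cost 36 and stock limits:
- 1×jacket + 3×rug + 3×plant: cost 33, value 109
- 1×kettle + 1×jacket + 3×rug + 2×plant: cost 36, value 108
- 1×kettle + 1×jacket + 1×rug + 3×plant: cost 33, value 103
Best: 109 util.

109 util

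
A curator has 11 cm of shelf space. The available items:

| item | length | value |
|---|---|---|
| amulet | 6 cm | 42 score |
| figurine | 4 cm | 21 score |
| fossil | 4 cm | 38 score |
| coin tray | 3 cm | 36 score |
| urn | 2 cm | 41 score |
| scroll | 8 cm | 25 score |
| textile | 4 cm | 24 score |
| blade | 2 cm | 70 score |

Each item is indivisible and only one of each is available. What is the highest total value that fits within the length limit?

Check high-value combinations within 11 cm:
- fossil+coin tray+urn+blade: length 4+3+2+2=11, value 38+36+41+70=185
- coin tray+urn+textile+blade: length 3+2+4+2=11, value 36+41+24+70=171
- figurine+coin tray+urn+blade: length 4+3+2+2=11, value 21+36+41+70=168
- amulet+urn+blade: length 6+2+2=10, value 42+41+70=153
- fossil+urn+blade: length 4+2+2=8, value 38+41+70=149
Best: 185 score.

185 score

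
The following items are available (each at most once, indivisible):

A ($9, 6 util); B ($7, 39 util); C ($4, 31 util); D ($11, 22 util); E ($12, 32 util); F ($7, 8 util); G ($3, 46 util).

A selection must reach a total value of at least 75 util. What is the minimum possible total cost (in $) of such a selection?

7

Subsets with value ≥ 75, sorted by total cost:
- C+G: cost 7, value 77
- B+G: cost 10, value 85
- B+C+G: cost 14, value 116
Minimum cost: 7 $.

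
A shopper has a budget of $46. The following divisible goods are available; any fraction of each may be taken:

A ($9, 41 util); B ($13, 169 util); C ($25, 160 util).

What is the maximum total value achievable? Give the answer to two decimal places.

365.44

Take in order of value per unit:
- B (169/13 per unit): all 13 → value 169, running total 169.00
- C (160/25 per unit): all 25 → value 160, running total 329.00
- A (41/9 per unit): 8 of 9 → value 8×41/9 = 36.4444, running total 365.44
Total 365.44.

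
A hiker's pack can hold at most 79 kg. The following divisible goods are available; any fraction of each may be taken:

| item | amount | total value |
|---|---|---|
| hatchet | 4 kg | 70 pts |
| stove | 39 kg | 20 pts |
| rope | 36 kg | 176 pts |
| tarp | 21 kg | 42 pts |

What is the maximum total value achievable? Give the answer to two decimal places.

Take in order of value per unit:
- hatchet (70/4 per unit): all 4 → value 70, running total 70.00
- rope (176/36 per unit): all 36 → value 176, running total 246.00
- tarp (42/21 per unit): all 21 → value 42, running total 288.00
- stove (20/39 per unit): 18 of 39 → value 18×20/39 = 9.2308, running total 297.23
Total 297.23.

297.23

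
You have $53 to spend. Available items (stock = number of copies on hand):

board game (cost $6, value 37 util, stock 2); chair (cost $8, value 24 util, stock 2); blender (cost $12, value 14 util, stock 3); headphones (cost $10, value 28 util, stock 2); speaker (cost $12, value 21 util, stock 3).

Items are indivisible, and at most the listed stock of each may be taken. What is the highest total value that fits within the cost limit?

178 util

Top feasible selections:
- 2×board game + 2×chair + 2×headphones: cost 48, value 178
- 2×board game + 1×chair + 2×headphones + 1×speaker: cost 52, value 175
- 2×board game + 2×chair + 1×headphones + 1×speaker: cost 50, value 171
- 2×board game + 1×chair + 1×blender + 2×headphones: cost 52, value 168
Best: 178 util.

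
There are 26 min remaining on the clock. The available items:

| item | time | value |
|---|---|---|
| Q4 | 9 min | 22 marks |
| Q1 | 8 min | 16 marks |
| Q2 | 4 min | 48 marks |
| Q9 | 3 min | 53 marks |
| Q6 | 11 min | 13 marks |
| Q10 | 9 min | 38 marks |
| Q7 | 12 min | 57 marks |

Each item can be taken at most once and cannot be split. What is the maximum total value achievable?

Check high-value combinations within 26 min:
- Q4+Q2+Q9+Q10: time 9+4+3+9=25, value 22+48+53+38=161
- Q2+Q9+Q7: time 4+3+12=19, value 48+53+57=158
- Q1+Q2+Q9+Q10: time 8+4+3+9=24, value 16+48+53+38=155
Best: 161 marks.

161 marks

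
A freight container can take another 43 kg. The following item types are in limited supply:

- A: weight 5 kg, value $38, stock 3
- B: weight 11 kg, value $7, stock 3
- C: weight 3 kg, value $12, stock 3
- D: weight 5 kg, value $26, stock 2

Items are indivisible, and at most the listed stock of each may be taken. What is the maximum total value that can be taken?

Top feasible selections:
- 3×A + 3×C + 2×D: weight 34, value 202
- 3×A + 1×B + 2×C + 2×D: weight 42, value 197
Best: $202.

$202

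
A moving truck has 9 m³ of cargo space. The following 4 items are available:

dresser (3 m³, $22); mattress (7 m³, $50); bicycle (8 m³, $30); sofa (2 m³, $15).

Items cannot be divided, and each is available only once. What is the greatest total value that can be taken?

$65

Check high-value combinations within 9 m³:
- mattress+sofa: volume 7+2=9, value 50+15=65
- mattress: volume 7, value 50
- dresser+sofa: volume 3+2=5, value 22+15=37
- bicycle: volume 8, value 30
- dresser: volume 3, value 22
Best: $65.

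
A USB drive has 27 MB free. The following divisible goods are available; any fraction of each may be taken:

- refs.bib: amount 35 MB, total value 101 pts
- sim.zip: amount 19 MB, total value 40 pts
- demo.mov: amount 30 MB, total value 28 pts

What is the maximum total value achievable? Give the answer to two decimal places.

Take in order of value per unit:
- refs.bib (101/35 per unit): 27 of 35 → value 27×101/35 = 77.9143, running total 77.91
Total 77.91.

77.91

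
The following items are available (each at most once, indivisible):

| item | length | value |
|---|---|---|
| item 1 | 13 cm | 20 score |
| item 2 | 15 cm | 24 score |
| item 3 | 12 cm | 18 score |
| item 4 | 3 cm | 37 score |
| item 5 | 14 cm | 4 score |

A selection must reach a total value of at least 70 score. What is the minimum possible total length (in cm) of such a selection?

Subsets with value ≥ 70, sorted by total length:
- item 1+item 3+item 4: length 28, value 75
- item 2+item 3+item 4: length 30, value 79
- item 1+item 2+item 4: length 31, value 81
- item 1+item 3+item 4+item 5: length 42, value 79
Minimum length: 28 cm.

28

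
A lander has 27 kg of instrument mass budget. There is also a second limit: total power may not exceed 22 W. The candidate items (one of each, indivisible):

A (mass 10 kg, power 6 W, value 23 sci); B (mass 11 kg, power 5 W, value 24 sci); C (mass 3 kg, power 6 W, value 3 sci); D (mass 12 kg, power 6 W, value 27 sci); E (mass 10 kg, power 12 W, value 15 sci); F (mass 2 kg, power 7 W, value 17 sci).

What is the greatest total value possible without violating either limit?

Feasible sets respecting both limits:
- B+D+F: mass 25, power 18, value 68
- A+D+F: mass 24, power 19, value 67
- A+B+F: mass 23, power 18, value 64
Best: 68 sci.

68 sci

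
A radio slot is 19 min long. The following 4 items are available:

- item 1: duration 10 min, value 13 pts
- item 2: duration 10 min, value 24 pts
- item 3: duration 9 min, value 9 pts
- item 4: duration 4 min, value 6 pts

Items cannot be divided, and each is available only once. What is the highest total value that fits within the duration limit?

33 pts

Check high-value combinations within 19 min:
- item 2+item 3: duration 10+9=19, value 24+9=33
- item 2+item 4: duration 10+4=14, value 24+6=30
- item 2: duration 10, value 24
- item 1+item 3: duration 10+9=19, value 13+9=22
- item 1+item 4: duration 10+4=14, value 13+6=19
Best: 33 pts.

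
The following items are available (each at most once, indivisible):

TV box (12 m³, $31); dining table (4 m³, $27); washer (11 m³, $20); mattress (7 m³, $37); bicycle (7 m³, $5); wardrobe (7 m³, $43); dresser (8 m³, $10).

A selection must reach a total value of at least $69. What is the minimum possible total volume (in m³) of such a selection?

11

Subsets with value ≥ 69, sorted by total volume:
- dining table+wardrobe: volume 11, value 70
- mattress+wardrobe: volume 14, value 80
- dining table+mattress+wardrobe: volume 18, value 107
Minimum volume: 11 m³.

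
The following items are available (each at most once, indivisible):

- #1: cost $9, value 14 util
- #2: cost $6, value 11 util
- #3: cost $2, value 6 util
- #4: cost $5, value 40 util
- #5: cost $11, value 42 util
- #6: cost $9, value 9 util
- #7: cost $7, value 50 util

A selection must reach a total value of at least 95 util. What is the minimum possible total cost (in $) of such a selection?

Subsets with value ≥ 95, sorted by total cost:
- #3+#4+#7: cost 14, value 96
- #2+#4+#7: cost 18, value 101
Minimum cost: 14 $.

14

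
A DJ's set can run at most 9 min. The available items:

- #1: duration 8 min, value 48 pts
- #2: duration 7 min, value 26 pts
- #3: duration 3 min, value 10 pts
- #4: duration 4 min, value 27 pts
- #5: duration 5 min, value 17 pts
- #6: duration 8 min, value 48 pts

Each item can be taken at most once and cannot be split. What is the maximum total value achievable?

Check high-value combinations within 9 min:
- #1: duration 8, value 48
- #6: duration 8, value 48
- #4+#5: duration 4+5=9, value 27+17=44
- #3+#4: duration 3+4=7, value 10+27=37
- #4: duration 4, value 27
Best: 48 pts.

48 pts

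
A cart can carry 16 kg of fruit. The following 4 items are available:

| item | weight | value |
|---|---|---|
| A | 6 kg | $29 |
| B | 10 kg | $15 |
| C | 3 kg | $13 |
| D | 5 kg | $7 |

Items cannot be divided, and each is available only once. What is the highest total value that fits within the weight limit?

$49

Check high-value combinations within 16 kg:
- A+C+D: weight 6+3+5=14, value 29+13+7=49
- A+B: weight 6+10=16, value 29+15=44
- A+C: weight 6+3=9, value 29+13=42
Best: $49.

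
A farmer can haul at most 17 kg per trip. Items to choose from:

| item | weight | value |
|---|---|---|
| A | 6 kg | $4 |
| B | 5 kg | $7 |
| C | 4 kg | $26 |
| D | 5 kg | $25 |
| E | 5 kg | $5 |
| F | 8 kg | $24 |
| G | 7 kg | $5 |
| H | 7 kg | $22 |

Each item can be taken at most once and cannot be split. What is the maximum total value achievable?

Check high-value combinations within 17 kg:
- C+D+F: weight 4+5+8=17, value 26+25+24=75
- C+D+H: weight 4+5+7=16, value 26+25+22=73
- B+C+D: weight 5+4+5=14, value 7+26+25=58
- B+C+F: weight 5+4+8=17, value 7+26+24=57
- C+D+E: weight 4+5+5=14, value 26+25+5=56
Best: $75.

$75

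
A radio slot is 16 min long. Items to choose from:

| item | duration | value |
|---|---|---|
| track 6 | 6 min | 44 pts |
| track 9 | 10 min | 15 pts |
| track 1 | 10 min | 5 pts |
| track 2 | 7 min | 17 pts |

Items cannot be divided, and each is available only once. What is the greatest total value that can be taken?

This is a 0/1 knapsack; check combinations near the capacity.
- track 6+track 2: duration 6+7=13, value 44+17=61
- track 6+track 9: duration 6+10=16, value 44+15=59
- track 6+track 1: duration 6+10=16, value 44+5=49
- track 6: duration 6, value 44
- track 2: duration 7, value 17
Best: 61 pts.

61 pts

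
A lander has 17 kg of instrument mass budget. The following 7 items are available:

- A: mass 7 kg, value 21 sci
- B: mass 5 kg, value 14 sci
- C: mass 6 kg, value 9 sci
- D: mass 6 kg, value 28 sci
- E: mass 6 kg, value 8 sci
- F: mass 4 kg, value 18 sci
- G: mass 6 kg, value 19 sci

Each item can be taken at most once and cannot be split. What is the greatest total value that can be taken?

67 sci

Check high-value combinations within 17 kg:
- A+D+F: mass 7+6+4=17, value 21+28+18=67
- D+F+G: mass 6+4+6=16, value 28+18+19=65
- B+D+G: mass 5+6+6=17, value 14+28+19=61
- B+D+F: mass 5+6+4=15, value 14+28+18=60
- A+F+G: mass 7+4+6=17, value 21+18+19=58
Best: 67 sci.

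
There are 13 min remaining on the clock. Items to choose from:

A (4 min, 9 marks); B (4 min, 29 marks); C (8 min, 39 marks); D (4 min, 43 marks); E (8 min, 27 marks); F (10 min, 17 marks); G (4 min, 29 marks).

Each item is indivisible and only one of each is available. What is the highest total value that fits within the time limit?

101 marks

Check high-value combinations within 13 min:
- B+D+G: time 4+4+4=12, value 29+43+29=101
- C+D: time 8+4=12, value 39+43=82
- A+B+D: time 4+4+4=12, value 9+29+43=81
Best: 101 marks.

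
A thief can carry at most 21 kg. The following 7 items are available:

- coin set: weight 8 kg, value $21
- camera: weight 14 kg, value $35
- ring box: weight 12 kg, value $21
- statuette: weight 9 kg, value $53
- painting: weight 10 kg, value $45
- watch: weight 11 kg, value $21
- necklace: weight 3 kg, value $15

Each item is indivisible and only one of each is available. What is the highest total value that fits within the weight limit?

$98

Check high-value combinations within 21 kg:
- statuette+painting: weight 9+10=19, value 53+45=98
- coin set+statuette+necklace: weight 8+9+3=20, value 21+53+15=89
- coin set+painting+necklace: weight 8+10+3=21, value 21+45+15=81
- coin set+statuette: weight 8+9=17, value 21+53=74
Best: $98.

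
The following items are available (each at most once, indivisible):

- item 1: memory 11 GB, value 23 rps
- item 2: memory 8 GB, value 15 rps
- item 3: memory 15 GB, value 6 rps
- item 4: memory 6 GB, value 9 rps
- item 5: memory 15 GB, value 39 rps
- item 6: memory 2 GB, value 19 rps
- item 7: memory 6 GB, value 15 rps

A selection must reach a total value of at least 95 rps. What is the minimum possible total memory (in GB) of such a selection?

34

Subsets with value ≥ 95, sorted by total memory:
- item 1+item 5+item 6+item 7: memory 34, value 96
- item 1+item 2+item 5+item 6: memory 36, value 96
- item 2+item 4+item 5+item 6+item 7: memory 37, value 97
Minimum memory: 34 GB.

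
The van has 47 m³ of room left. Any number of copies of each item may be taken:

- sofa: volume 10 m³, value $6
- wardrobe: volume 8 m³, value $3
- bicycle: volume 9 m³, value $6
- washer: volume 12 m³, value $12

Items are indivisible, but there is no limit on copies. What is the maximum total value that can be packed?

Best value-per-unit is washer at 12/12; filling with it alone gives 3×12 = 36.
Optimal mix: 1×sofa + 3×washer → volume 46, value 42.

$42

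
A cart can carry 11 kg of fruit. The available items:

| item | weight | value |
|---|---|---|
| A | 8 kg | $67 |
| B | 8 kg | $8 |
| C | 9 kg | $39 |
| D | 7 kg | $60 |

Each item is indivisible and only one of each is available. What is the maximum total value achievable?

This is a 0/1 knapsack; check combinations near the capacity.
- A: weight 8, value 67
- D: weight 7, value 60
- C: weight 9, value 39
Best: $67.

$67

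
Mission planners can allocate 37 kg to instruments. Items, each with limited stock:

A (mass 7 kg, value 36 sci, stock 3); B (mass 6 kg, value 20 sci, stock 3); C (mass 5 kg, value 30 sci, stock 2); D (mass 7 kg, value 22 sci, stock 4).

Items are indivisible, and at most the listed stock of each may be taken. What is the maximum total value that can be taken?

Top feasible selections:
- 3×A + 1×B + 2×C: mass 37, value 188
- 2×A + 1×B + 2×C + 1×D: mass 37, value 174
- 2×A + 2×B + 2×C: mass 36, value 172
Best: 188 sci.

188 sci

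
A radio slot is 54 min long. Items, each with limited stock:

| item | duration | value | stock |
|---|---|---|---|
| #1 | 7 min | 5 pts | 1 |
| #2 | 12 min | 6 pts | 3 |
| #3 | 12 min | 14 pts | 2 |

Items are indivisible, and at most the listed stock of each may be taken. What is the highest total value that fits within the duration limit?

Top feasible selections:
- 2×#2 + 2×#3: duration 48, value 40
- 1×#1 + 1×#2 + 2×#3: duration 43, value 39
- 1×#2 + 2×#3: duration 36, value 34
- 1×#1 + 2×#3: duration 31, value 33
Best: 40 pts.

40 pts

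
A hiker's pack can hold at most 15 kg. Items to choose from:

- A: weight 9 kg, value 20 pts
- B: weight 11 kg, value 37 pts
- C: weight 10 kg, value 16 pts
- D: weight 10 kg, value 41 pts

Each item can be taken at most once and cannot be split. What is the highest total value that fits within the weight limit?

41 pts

This is a 0/1 knapsack; check combinations near the capacity.
- D: weight 10, value 41
- B: weight 11, value 37
- A: weight 9, value 20
Best: 41 pts.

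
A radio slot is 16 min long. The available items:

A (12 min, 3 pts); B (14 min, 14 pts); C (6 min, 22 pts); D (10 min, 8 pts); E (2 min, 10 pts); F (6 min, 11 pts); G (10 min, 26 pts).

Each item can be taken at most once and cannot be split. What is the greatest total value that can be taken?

48 pts

This is a 0/1 knapsack; check combinations near the capacity.
- C+G: duration 6+10=16, value 22+26=48
- C+E+F: duration 6+2+6=14, value 22+10+11=43
- F+G: duration 6+10=16, value 11+26=37
Best: 48 pts.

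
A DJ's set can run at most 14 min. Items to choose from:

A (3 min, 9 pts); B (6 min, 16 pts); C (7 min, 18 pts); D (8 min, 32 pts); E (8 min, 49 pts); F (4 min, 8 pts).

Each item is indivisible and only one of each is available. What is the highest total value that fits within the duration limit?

65 pts

Check high-value combinations within 14 min:
- B+E: duration 6+8=14, value 16+49=65
- A+E: duration 3+8=11, value 9+49=58
- E+F: duration 8+4=12, value 49+8=57
- E: duration 8, value 49
Best: 65 pts.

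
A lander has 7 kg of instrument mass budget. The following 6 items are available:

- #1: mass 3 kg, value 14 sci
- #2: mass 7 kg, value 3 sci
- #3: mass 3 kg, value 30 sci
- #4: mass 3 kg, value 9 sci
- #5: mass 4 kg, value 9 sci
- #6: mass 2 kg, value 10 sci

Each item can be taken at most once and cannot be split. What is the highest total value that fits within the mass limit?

44 sci

Check high-value combinations within 7 kg:
- #1+#3: mass 3+3=6, value 14+30=44
- #3+#6: mass 3+2=5, value 30+10=40
- #3+#4: mass 3+3=6, value 30+9=39
- #3+#5: mass 3+4=7, value 30+9=39
Best: 44 sci.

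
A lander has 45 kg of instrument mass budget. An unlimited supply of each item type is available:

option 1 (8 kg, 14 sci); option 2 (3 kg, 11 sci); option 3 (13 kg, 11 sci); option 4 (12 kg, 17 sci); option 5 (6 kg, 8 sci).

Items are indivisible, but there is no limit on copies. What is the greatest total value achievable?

Best value-per-unit is option 2 at 11/3, and filling with it alone uses mass 15×3=45. No mix of the others beats 15×11 = 165.

165 sci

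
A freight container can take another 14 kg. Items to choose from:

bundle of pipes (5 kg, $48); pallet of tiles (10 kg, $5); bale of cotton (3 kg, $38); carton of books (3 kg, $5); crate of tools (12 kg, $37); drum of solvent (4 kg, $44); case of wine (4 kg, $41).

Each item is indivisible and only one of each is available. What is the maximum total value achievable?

This is a 0/1 knapsack; check combinations near the capacity.
- bundle of pipes+drum of solvent+case of wine: weight 5+4+4=13, value 48+44+41=133
- bundle of pipes+bale of cotton+drum of solvent: weight 5+3+4=12, value 48+38+44=130
- bale of cotton+carton of books+drum of solvent+case of wine: weight 3+3+4+4=14, value 38+5+44+41=128
Best: $133.

$133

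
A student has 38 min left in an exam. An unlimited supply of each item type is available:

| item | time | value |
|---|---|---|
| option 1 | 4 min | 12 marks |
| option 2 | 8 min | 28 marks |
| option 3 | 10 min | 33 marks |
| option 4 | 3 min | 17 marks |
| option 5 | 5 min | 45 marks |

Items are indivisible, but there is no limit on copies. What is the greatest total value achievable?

332 marks

Best value-per-unit is option 5 at 45/5; filling with it alone gives 7×45 = 315.
Optimal mix: 1×option 4 + 7×option 5 → time 38, value 332.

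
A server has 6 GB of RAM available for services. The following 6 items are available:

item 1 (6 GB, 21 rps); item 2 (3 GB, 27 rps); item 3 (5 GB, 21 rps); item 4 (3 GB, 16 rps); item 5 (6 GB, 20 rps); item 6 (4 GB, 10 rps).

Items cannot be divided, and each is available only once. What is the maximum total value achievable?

43 rps

Check high-value combinations within 6 GB:
- item 2+item 4: memory 3+3=6, value 27+16=43
- item 2: memory 3, value 27
- item 3: memory 5, value 21
Best: 43 rps.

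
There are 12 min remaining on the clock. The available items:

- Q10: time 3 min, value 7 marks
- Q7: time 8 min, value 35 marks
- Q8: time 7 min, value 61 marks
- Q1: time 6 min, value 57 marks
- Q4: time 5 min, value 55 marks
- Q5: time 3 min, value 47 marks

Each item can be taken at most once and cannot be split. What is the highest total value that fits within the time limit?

116 marks

This is a 0/1 knapsack; check combinations near the capacity.
- Q8+Q4: time 7+5=12, value 61+55=116
- Q1+Q4: time 6+5=11, value 57+55=112
- Q10+Q1+Q5: time 3+6+3=12, value 7+57+47=111
- Q10+Q4+Q5: time 3+5+3=11, value 7+55+47=109
- Q8+Q5: time 7+3=10, value 61+47=108
Best: 116 marks.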